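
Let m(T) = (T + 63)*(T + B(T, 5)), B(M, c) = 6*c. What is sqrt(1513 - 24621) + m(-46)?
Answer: -272 + 2*I*sqrt(5777) ≈ -272.0 + 152.01*I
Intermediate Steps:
m(T) = (30 + T)*(63 + T) (m(T) = (T + 63)*(T + 6*5) = (63 + T)*(T + 30) = (63 + T)*(30 + T) = (30 + T)*(63 + T))
sqrt(1513 - 24621) + m(-46) = sqrt(1513 - 24621) + (1890 + (-46)**2 + 93*(-46)) = sqrt(-23108) + (1890 + 2116 - 4278) = 2*I*sqrt(5777) - 272 = -272 + 2*I*sqrt(5777)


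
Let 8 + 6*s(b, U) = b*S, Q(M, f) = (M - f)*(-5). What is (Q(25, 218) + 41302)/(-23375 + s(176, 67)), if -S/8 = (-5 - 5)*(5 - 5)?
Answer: -126801/70129 ≈ -1.8081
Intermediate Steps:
S = 0 (S = -8*(-5 - 5)*(5 - 5) = -(-80)*0 = -8*0 = 0)
Q(M, f) = -5*M + 5*f
s(b, U) = -4/3 (s(b, U) = -4/3 + (b*0)/6 = -4/3 + (⅙)*0 = -4/3 + 0 = -4/3)
(Q(25, 218) + 41302)/(-23375 + s(176, 67)) = ((-5*25 + 5*218) + 41302)/(-23375 - 4/3) = ((-125 + 1090) + 41302)/(-70129/3) = (965 + 41302)*(-3/70129) = 42267*(-3/70129) = -126801/70129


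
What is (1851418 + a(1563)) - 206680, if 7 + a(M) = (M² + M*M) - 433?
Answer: 6530236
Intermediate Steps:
a(M) = -440 + 2*M² (a(M) = -7 + ((M² + M*M) - 433) = -7 + ((M² + M²) - 433) = -7 + (2*M² - 433) = -7 + (-433 + 2*M²) = -440 + 2*M²)
(1851418 + a(1563)) - 206680 = (1851418 + (-440 + 2*1563²)) - 206680 = (1851418 + (-440 + 2*2442969)) - 206680 = (1851418 + (-440 + 4885938)) - 206680 = (1851418 + 4885498) - 206680 = 6736916 - 206680 = 6530236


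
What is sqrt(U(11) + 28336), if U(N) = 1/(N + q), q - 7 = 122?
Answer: sqrt(138846435)/70 ≈ 168.33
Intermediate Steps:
q = 129 (q = 7 + 122 = 129)
U(N) = 1/(129 + N) (U(N) = 1/(N + 129) = 1/(129 + N))
sqrt(U(11) + 28336) = sqrt(1/(129 + 11) + 28336) = sqrt(1/140 + 28336) = sqrt(3967041/140) = sqrt(138846435)/70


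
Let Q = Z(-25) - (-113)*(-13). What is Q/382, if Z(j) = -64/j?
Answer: -36661/9550 ≈ -3.8388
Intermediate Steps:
Q = -36661/25 (Q = -64/(-25) - (-113)*(-13) = -64*(-1/25) - 1*1469 = 64/25 - 1469 = -36661/25 ≈ -1466.4)
Q/382 = -36661/25/382 = -36661/25*1/382 = -36661/9550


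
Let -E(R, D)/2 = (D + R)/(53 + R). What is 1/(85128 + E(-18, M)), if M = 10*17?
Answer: 35/2979176 ≈ 1.1748e-5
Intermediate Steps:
M = 170
E(R, D) = -2*(D + R)/(53 + R)
1/(85128 + E(-18, M)) = 1/(85128 + 2*(-1*170 - 1*(-18))/(53 - 18)) = 1/(85128 + 2*(-170 + 18)/35) = 1/(85128 + 2*(1/35)*(-152)) = 1/(85128 - 304/35) = 1/(2979176/35) = 35/2979176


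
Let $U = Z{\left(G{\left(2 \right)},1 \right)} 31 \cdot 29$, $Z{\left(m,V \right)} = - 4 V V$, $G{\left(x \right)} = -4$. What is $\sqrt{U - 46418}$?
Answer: $i \sqrt{50014} \approx 223.64 i$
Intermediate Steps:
$Z{\left(m,V \right)} = - 4 V^{2}$
$U = -3596$ ($U = - 4 \cdot 1^{2} \cdot 31 \cdot 29 = \left(-4\right) 1 \cdot 31 \cdot 29 = \left(-4\right) 31 \cdot 29 = \left(-124\right) 29 = -3596$)
$\sqrt{U - 46418} = \sqrt{-3596 - 46418} = \sqrt{-50014} = i \sqrt{50014}$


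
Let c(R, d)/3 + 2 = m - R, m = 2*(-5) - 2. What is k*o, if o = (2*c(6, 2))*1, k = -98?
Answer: 11760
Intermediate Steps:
m = -12 (m = -10 - 2 = -12)
c(R, d) = -42 - 3*R (c(R, d) = -6 + 3*(-12 - R) = -6 + (-36 - 3*R) = -42 - 3*R)
o = -120 (o = (2*(-42 - 3*6))*1 = (2*(-42 - 18))*1 = (2*(-60))*1 = -120*1 = -120)
k*o = -98*(-120) = 11760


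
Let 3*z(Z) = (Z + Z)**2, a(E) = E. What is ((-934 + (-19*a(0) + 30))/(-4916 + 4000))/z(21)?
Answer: 113/67326 ≈ 0.0016784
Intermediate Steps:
z(Z) = 4*Z**2/3 (z(Z) = (Z + Z)**2/3 = (2*Z)**2/3 = (4*Z**2)/3 = 4*Z**2/3)
((-934 + (-19*a(0) + 30))/(-4916 + 4000))/z(21) = ((-934 + (-19*0 + 30))/(-4916 + 4000))/(((4/3)*21**2)) = ((-934 + (0 + 30))/(-916))/(((4/3)*441)) = ((-934 + 30)*(-1/916))/588 = -904*(-1/916)*(1/588) = (226/229)*(1/588) = 113/67326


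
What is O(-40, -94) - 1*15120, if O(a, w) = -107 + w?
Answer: -15321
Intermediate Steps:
O(-40, -94) - 1*15120 = (-107 - 94) - 1*15120 = -201 - 15120 = -15321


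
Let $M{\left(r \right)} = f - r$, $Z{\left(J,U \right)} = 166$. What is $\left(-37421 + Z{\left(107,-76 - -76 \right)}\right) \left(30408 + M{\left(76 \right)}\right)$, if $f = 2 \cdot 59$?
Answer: $-1134414750$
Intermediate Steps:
$f = 118$
$M{\left(r \right)} = 118 - r$
$\left(-37421 + Z{\left(107,-76 - -76 \right)}\right) \left(30408 + M{\left(76 \right)}\right) = \left(-37421 + 166\right) \left(30408 + \left(118 - 76\right)\right) = - 37255 \left(30408 + \left(118 - 76\right)\right) = - 37255 \left(30408 + 42\right) = \left(-37255\right) 30450 = -1134414750$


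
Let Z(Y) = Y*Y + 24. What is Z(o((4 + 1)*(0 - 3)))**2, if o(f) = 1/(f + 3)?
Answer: 11950849/20736 ≈ 576.33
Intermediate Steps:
o(f) = 1/(3 + f)
Z(Y) = 24 + Y**2 (Z(Y) = Y**2 + 24 = 24 + Y**2)
Z(o((4 + 1)*(0 - 3)))**2 = (24 + (1/(3 + (4 + 1)*(0 - 3)))**2)**2 = (24 + (1/(3 + 5*(-3)))**2)**2 = (24 + (1/(3 - 15))**2)**2 = (24 + (1/(-12))**2)**2 = (24 + (-1/12)**2)**2 = (24 + 1/144)**2 = (3457/144)**2 = 11950849/20736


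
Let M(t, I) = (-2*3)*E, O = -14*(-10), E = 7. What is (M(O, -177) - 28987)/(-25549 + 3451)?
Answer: 1001/762 ≈ 1.3136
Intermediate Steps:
O = 140
M(t, I) = -42 (M(t, I) = -2*3*7 = -6*7 = -42)
(M(O, -177) - 28987)/(-25549 + 3451) = (-42 - 28987)/(-25549 + 3451) = -29029/(-22098) = -29029*(-1/22098) = 1001/762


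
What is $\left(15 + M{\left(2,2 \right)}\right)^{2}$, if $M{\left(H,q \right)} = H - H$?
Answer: $225$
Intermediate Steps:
$M{\left(H,q \right)} = 0$
$\left(15 + M{\left(2,2 \right)}\right)^{2} = \left(15 + 0\right)^{2} = 15^{2} = 225$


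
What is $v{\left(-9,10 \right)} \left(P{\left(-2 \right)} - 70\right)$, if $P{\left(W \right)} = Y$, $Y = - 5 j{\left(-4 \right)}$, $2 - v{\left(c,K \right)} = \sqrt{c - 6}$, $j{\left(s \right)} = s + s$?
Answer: $-60 + 30 i \sqrt{15} \approx -60.0 + 116.19 i$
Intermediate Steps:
$j{\left(s \right)} = 2 s$
$v{\left(c,K \right)} = 2 - \sqrt{-6 + c}$ ($v{\left(c,K \right)} = 2 - \sqrt{c - 6} = 2 - \sqrt{-6 + c}$)
$Y = 40$ ($Y = - 5 \cdot 2 \left(-4\right) = \left(-5\right) \left(-8\right) = 40$)
$P{\left(W \right)} = 40$
$v{\left(-9,10 \right)} \left(P{\left(-2 \right)} - 70\right) = \left(2 - \sqrt{-6 - 9}\right) \left(40 - 70\right) = \left(2 - \sqrt{-15}\right) \left(-30\right) = \left(2 - i \sqrt{15}\right) \left(-30\right) = -60 + 30 i \sqrt{15}$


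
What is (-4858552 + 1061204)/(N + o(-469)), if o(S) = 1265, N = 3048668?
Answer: -3797348/3049933 ≈ -1.2451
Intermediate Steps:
(-4858552 + 1061204)/(N + o(-469)) = (-4858552 + 1061204)/(3048668 + 1265) = -3797348/3049933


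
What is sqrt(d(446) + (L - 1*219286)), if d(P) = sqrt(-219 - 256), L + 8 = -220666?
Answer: sqrt(-439960 + 5*I*sqrt(19)) ≈ 0.016 + 663.29*I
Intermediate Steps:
L = -220674 (L = -8 - 220666 = -220674)
d(P) = 5*I*sqrt(19) (d(P) = sqrt(-475) = 5*I*sqrt(19))
sqrt(d(446) + (L - 1*219286)) = sqrt(5*I*sqrt(19) + (-220674 - 1*219286)) = sqrt(5*I*sqrt(19) + (-220674 - 219286)) = sqrt(5*I*sqrt(19) - 439960) = sqrt(-439960 + 5*I*sqrt(19))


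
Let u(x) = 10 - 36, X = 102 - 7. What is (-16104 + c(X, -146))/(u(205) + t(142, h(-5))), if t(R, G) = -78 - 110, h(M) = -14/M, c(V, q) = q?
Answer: 8125/107 ≈ 75.935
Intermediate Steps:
X = 95
u(x) = -26
t(R, G) = -188
(-16104 + c(X, -146))/(u(205) + t(142, h(-5))) = (-16104 - 146)/(-26 - 188) = -16250/(-214) = -16250*(-1/214) = 8125/107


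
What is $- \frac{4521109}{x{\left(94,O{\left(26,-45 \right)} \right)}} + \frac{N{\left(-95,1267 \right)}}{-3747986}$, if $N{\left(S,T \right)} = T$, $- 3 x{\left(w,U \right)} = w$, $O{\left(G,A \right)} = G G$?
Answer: $\frac{12708789897581}{88077671} \approx 1.4429 \cdot 10^{5}$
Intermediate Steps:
$O{\left(G,A \right)} = G^{2}$
$x{\left(w,U \right)} = - \frac{w}{3}$
$- \frac{4521109}{x{\left(94,O{\left(26,-45 \right)} \right)}} + \frac{N{\left(-95,1267 \right)}}{-3747986} = - \frac{4521109}{\left(- \frac{1}{3}\right) 94} + \frac{1267}{-3747986} = - \frac{4521109}{- \frac{94}{3}} + 1267 \left(- \frac{1}{3747986}\right) = \left(-4521109\right) \left(- \frac{3}{94}\right) - \frac{1267}{3747986} = \frac{13563327}{94} - \frac{1267}{3747986} = \frac{12708789897581}{88077671}$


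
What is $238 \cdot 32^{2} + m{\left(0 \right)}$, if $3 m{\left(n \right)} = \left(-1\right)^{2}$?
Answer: $\frac{731137}{3} \approx 2.4371 \cdot 10^{5}$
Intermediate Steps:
$m{\left(n \right)} = \frac{1}{3}$ ($m{\left(n \right)} = \frac{\left(-1\right)^{2}}{3} = \frac{1}{3} \cdot 1 = \frac{1}{3}$)
$238 \cdot 32^{2} + m{\left(0 \right)} = 238 \cdot 32^{2} + \frac{1}{3} = 238 \cdot 1024 + \frac{1}{3} = 243712 + \frac{1}{3} = \frac{731137}{3}$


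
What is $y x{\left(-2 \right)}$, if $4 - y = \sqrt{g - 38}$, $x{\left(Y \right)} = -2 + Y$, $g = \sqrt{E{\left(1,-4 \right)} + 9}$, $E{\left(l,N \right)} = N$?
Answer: $-16 + 4 i \sqrt{38 - \sqrt{5}} \approx -16.0 + 23.921 i$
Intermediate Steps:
$g = \sqrt{5}$ ($g = \sqrt{-4 + 9} = \sqrt{5} \approx 2.2361$)
$y = 4 - \sqrt{-38 + \sqrt{5}}$ ($y = 4 - \sqrt{\sqrt{5} - 38} = 4 - \sqrt{-38 + \sqrt{5}} \approx 4.0 - 5.9803 i$)
$y x{\left(-2 \right)} = \left(4 - \sqrt{-38 + \sqrt{5}}\right) \left(-2 - 2\right) = \left(4 - \sqrt{-38 + \sqrt{5}}\right) \left(-4\right) = -16 + 4 \sqrt{-38 + \sqrt{5}}$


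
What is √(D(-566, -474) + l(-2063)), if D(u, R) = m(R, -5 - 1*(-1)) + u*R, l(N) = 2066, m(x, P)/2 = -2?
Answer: √270346 ≈ 519.95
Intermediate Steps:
m(x, P) = -4 (m(x, P) = 2*(-2) = -4)
D(u, R) = -4 + R*u (D(u, R) = -4 + u*R = -4 + R*u)
√(D(-566, -474) + l(-2063)) = √((-4 - 474*(-566)) + 2066) = √((-4 + 268284) + 2066) = √(268280 + 2066) = √270346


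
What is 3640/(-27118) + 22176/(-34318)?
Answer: -1995292/2556691 ≈ -0.78042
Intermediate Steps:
3640/(-27118) + 22176/(-34318) = 3640*(-1/27118) + 22176*(-1/34318) = -20/149 - 11088/17159 = -1995292/2556691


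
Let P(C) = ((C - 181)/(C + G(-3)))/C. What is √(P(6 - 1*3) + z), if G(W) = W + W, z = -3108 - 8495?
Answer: I*√104249/3 ≈ 107.63*I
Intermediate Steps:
z = -11603
G(W) = 2*W
P(C) = (-181 + C)/(C*(-6 + C)) (P(C) = ((C - 181)/(C + 2*(-3)))/C = ((-181 + C)/(C - 6))/C = ((-181 + C)/(-6 + C))/C = (-181 + C)/(C*(-6 + C)))
√(P(6 - 1*3) + z) = √((-181 + (6 - 1*3))/((6 - 1*3)*(-6 + (6 - 1*3))) - 11603) = √((-181 + (6 - 3))/((6 - 3)*(-6 + (6 - 3))) - 11603) = √((-181 + 3)/(3*(-6 + 3)) - 11603) = √((⅓)*(-178)/(-3) - 11603) = √((⅓)*(-⅓)*(-178) - 11603) = √(178/9 - 11603) = √(-104249/9) = I*√104249/3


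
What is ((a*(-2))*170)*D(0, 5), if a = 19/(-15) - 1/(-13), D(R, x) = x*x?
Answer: 394400/39 ≈ 10113.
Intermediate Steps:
D(R, x) = x²
a = -232/195 (a = 19*(-1/15) - 1*(-1/13) = -19/15 + 1/13 = -232/195 ≈ -1.1897)
((a*(-2))*170)*D(0, 5) = (-232/195*(-2)*170)*5² = ((464/195)*170)*25 = (15776/39)*25 = 394400/39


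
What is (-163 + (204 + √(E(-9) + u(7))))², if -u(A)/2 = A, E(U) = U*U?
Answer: (41 + √67)² ≈ 2419.2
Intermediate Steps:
E(U) = U²
u(A) = -2*A
(-163 + (204 + √(E(-9) + u(7))))² = (-163 + (204 + √((-9)² - 2*7)))² = (-163 + (204 + √(81 - 14)))² = (-163 + (204 + √67))² = (41 + √67)²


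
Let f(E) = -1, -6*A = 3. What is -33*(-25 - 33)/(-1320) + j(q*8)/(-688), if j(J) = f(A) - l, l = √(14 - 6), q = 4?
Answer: -4983/3440 + √2/344 ≈ -1.4444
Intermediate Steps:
A = -½ (A = -⅙*3 = -½ ≈ -0.50000)
l = 2*√2 (l = √8 = 2*√2 ≈ 2.8284)
j(J) = -1 - 2*√2
-33*(-25 - 33)/(-1320) + j(q*8)/(-688) = -33*(-25 - 33)/(-1320) + (-1 - 2*√2)/(-688) = -33*(-58)*(-1/1320) + (-1 - 2*√2)*(-1/688) = 1914*(-1/1320) + (1/688 + √2/344) = -29/20 + (1/688 + √2/344) = -4983/3440 + √2/344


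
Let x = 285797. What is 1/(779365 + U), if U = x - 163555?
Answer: 1/901607 ≈ 1.1091e-6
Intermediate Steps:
U = 122242 (U = 285797 - 163555 = 122242)
1/(779365 + U) = 1/(779365 + 122242) = 1/901607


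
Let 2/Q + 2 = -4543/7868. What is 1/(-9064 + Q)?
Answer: -2897/26260656 ≈ -0.00011032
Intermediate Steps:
Q = -2248/2897 (Q = 2/(-2 - 4543/7868) = 2/(-2 - 4543*1/7868) = 2/(-2 - 649/1124) = 2/(-2897/1124) = 2*(-1124/2897) = -2248/2897 ≈ -0.77598)
1/(-9064 + Q) = 1/(-9064 - 2248/2897) = 1/(-26260656/2897) = -2897/26260656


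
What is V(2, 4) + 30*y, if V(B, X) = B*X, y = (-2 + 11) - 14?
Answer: -142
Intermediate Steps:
y = -5 (y = 9 - 14 = -5)
V(2, 4) + 30*y = 2*4 + 30*(-5) = 8 - 150 = -142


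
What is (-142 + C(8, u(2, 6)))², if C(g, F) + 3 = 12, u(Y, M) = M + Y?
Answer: 17689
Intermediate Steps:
C(g, F) = 9 (C(g, F) = -3 + 12 = 9)
(-142 + C(8, u(2, 6)))² = (-142 + 9)² = (-133)² = 17689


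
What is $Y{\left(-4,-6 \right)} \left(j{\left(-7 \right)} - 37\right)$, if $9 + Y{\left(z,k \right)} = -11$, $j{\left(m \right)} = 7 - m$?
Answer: $460$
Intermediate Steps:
$Y{\left(z,k \right)} = -20$ ($Y{\left(z,k \right)} = -9 - 11 = -20$)
$Y{\left(-4,-6 \right)} \left(j{\left(-7 \right)} - 37\right) = - 20 \left(\left(7 - -7\right) - 37\right) = - 20 \left(\left(7 + 7\right) - 37\right) = - 20 \left(14 - 37\right) = \left(-20\right) \left(-23\right) = 460$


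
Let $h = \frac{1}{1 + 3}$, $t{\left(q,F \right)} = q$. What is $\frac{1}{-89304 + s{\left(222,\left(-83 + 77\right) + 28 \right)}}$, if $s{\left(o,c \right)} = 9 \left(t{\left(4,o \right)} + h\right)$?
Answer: $- \frac{4}{357063} \approx -1.1203 \cdot 10^{-5}$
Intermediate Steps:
$h = \frac{1}{4} \approx 0.25$
$s{\left(o,c \right)} = \frac{153}{4}$ ($s{\left(o,c \right)} = 9 \left(4 + \frac{1}{4}\right) = 9 \cdot \frac{17}{4} = \frac{153}{4}$)
$\frac{1}{-89304 + s{\left(222,\left(-83 + 77\right) + 28 \right)}} = \frac{1}{-89304 + \frac{153}{4}} = \frac{1}{- \frac{357063}{4}} = - \frac{4}{357063}$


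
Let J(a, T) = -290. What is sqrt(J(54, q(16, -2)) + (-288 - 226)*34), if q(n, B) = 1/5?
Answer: 3*I*sqrt(1974) ≈ 133.29*I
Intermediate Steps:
q(n, B) = 1/5
sqrt(J(54, q(16, -2)) + (-288 - 226)*34) = sqrt(-290 + (-288 - 226)*34) = sqrt(-290 - 514*34) = sqrt(-290 - 17476) = sqrt(-17766) = 3*I*sqrt(1974)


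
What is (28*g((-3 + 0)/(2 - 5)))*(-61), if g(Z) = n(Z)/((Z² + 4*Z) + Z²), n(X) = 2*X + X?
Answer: -854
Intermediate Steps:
n(X) = 3*X
g(Z) = 3*Z/(2*Z² + 4*Z) (g(Z) = (3*Z)/((Z² + 4*Z) + Z²) = (3*Z)/(2*Z² + 4*Z) = 3*Z/(2*Z² + 4*Z))
(28*g((-3 + 0)/(2 - 5)))*(-61) = (28*(3/(2*(2 + (-3 + 0)/(2 - 5)))))*(-61) = (28*(3/(2*(2 - 3/(-3)))))*(-61) = (28*(3/(2*(2 - 3*(-⅓)))))*(-61) = (28*(3/(2*(2 + 1))))*(-61) = (28*((3/2)/3))*(-61) = (28*((3/2)*(⅓)))*(-61) = (28*(½))*(-61) = 14*(-61) = -854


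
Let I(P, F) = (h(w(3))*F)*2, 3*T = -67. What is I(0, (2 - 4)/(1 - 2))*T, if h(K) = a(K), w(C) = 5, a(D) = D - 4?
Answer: -268/3 ≈ -89.333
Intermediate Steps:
a(D) = -4 + D
T = -67/3 (T = (1/3)*(-67) = -67/3 ≈ -22.333)
h(K) = -4 + K
I(P, F) = 2*F (I(P, F) = ((-4 + 5)*F)*2 = (1*F)*2 = F*2 = 2*F)
I(0, (2 - 4)/(1 - 2))*T = (2*((2 - 4)/(1 - 2)))*(-67/3) = (2*(-2/(-1)))*(-67/3) = (2*(-2*(-1)))*(-67/3) = (2*2)*(-67/3) = 4*(-67/3) = -268/3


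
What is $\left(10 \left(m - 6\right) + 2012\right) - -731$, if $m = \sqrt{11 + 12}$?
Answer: $2683 + 10 \sqrt{23} \approx 2731.0$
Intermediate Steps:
$m = \sqrt{23} \approx 4.7958$
$\left(10 \left(m - 6\right) + 2012\right) - -731 = \left(10 \left(\sqrt{23} - 6\right) + 2012\right) - -731 = \left(10 \left(-6 + \sqrt{23}\right) + 2012\right) + 731 = \left(\left(-60 + 10 \sqrt{23}\right) + 2012\right) + 731 = \left(1952 + 10 \sqrt{23}\right) + 731 = 2683 + 10 \sqrt{23}$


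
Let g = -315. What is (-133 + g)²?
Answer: 200704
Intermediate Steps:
(-133 + g)² = (-133 - 315)² = (-448)² = 200704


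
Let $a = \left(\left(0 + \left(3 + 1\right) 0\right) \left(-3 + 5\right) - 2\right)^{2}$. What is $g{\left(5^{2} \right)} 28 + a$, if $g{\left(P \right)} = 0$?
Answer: $4$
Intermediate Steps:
$a = 4$ ($a = \left(\left(0 + 4 \cdot 0\right) 2 - 2\right)^{2} = \left(\left(0 + 0\right) 2 - 2\right)^{2} = \left(0 \cdot 2 - 2\right)^{2} = \left(0 - 2\right)^{2} = \left(-2\right)^{2} = 4$)
$g{\left(5^{2} \right)} 28 + a = 0 \cdot 28 + 4 = 0 + 4 = 4$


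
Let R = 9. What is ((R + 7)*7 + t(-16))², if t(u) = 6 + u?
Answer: 10404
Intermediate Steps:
((R + 7)*7 + t(-16))² = ((9 + 7)*7 + (6 - 16))² = (16*7 - 10)² = (112 - 10)² = 102² = 10404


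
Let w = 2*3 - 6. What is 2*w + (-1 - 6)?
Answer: -7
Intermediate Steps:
w = 0 (w = 6 - 6 = 0)
2*w + (-1 - 6) = 2*0 + (-1 - 6) = 0 - 7 = -7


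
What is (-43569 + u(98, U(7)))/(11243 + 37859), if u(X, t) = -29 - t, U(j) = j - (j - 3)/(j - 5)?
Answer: -43603/49102 ≈ -0.88801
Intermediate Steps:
U(j) = j - (-3 + j)/(-5 + j)
(-43569 + u(98, U(7)))/(11243 + 37859) = (-43569 + (-29 - (3 + 7² - 6*7)/(-5 + 7)))/(11243 + 37859) = (-43569 + (-29 - (3 + 49 - 42)/2))/49102 = (-43569 + (-29 - 10/2))*(1/49102) = (-43569 + (-29 - 1*5))*(1/49102) = (-43569 + (-29 - 5))*(1/49102) = (-43569 - 34)*(1/49102) = -43603*1/49102 = -43603/49102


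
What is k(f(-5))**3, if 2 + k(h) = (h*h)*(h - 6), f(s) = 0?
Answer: -8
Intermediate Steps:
k(h) = -2 + h**2*(-6 + h) (k(h) = -2 + (h*h)*(h - 6) = -2 + h**2*(-6 + h))
k(f(-5))**3 = (-2 + 0**3 - 6*0**2)**3 = (-2 + 0 - 6*0)**3 = (-2 + 0 + 0)**3 = (-2)**3 = -8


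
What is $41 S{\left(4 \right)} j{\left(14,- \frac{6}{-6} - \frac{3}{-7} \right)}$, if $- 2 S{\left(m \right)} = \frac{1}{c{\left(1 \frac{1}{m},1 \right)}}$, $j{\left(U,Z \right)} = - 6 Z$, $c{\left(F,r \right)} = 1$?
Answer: $\frac{1230}{7} \approx 175.71$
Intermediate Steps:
$S{\left(m \right)} = - \frac{1}{2}$ ($S{\left(m \right)} = - \frac{1}{2 \cdot 1} = \left(- \frac{1}{2}\right) 1 = - \frac{1}{2}$)
$41 S{\left(4 \right)} j{\left(14,- \frac{6}{-6} - \frac{3}{-7} \right)} = 41 \left(- \frac{1}{2}\right) \left(- 6 \left(- \frac{6}{-6} - \frac{3}{-7}\right)\right) = - \frac{41 \left(- 6 \left(\left(-6\right) \left(- \frac{1}{6}\right) - - \frac{3}{7}\right)\right)}{2} = - \frac{41 \left(- 6 \left(1 + \frac{3}{7}\right)\right)}{2} = - \frac{41 \left(\left(-6\right) \frac{10}{7}\right)}{2} = \left(- \frac{41}{2}\right) \left(- \frac{60}{7}\right) = \frac{1230}{7}$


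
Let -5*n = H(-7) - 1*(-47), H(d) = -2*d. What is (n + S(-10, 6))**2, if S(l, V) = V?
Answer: 961/25 ≈ 38.440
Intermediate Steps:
n = -61/5 (n = -(-2*(-7) - 1*(-47))/5 = -(14 + 47)/5 = -1/5*61 = -61/5 ≈ -12.200)
(n + S(-10, 6))**2 = (-61/5 + 6)**2 = (-31/5)**2 = 961/25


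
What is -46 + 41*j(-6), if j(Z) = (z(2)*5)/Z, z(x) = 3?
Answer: -297/2 ≈ -148.50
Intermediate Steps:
j(Z) = 15/Z (j(Z) = (3*5)/Z = 15/Z)
-46 + 41*j(-6) = -46 + 41*(15/(-6)) = -46 + 41*(15*(-1/6)) = -46 + 41*(-5/2) = -46 - 205/2 = -297/2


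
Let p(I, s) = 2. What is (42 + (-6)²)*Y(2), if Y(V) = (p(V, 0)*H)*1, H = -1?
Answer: -156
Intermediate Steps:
Y(V) = -2 (Y(V) = (2*(-1))*1 = -2*1 = -2)
(42 + (-6)²)*Y(2) = (42 + (-6)²)*(-2) = (42 + 36)*(-2) = 78*(-2) = -156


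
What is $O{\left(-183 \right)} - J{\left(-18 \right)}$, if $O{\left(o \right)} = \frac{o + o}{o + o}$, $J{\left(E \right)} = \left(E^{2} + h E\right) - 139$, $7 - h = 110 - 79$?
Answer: $-616$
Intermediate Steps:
$h = -24$ ($h = 7 - \left(110 - 79\right) = 7 - 31 = -24$)
$J{\left(E \right)} = -139 + E^{2} - 24 E$ ($J{\left(E \right)} = \left(E^{2} - 24 E\right) - 139 = -139 + E^{2} - 24 E$)
$O{\left(o \right)} = 1$ ($O{\left(o \right)} = \frac{2 o}{2 o} = 2 o \frac{1}{2 o} = 1$)
$O{\left(-183 \right)} - J{\left(-18 \right)} = 1 - \left(-139 + \left(-18\right)^{2} - -432\right) = 1 - \left(-139 + 324 + 432\right) = 1 - 617 = -616$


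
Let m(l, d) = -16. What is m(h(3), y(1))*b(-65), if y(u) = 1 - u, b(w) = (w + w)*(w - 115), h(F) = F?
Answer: -374400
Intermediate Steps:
b(w) = 2*w*(-115 + w) (b(w) = (2*w)*(-115 + w) = 2*w*(-115 + w))
m(h(3), y(1))*b(-65) = -32*(-65)*(-115 - 65) = -32*(-65)*(-180) = -16*23400 = -374400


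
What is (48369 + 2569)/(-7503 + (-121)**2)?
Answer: 25469/3569 ≈ 7.1362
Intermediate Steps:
(48369 + 2569)/(-7503 + (-121)**2) = 50938/(-7503 + 14641) = 50938/7138 = 50938*(1/7138) = 25469/3569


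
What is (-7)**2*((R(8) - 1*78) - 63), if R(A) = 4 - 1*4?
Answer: -6909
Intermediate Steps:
R(A) = 0 (R(A) = 4 - 4 = 0)
(-7)**2*((R(8) - 1*78) - 63) = (-7)**2*((0 - 1*78) - 63) = 49*((0 - 78) - 63) = 49*(-78 - 63) = 49*(-141) = -6909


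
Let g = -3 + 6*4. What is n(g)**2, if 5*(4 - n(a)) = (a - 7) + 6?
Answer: 0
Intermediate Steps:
g = 21 (g = -3 + 24 = 21)
n(a) = 21/5 - a/5 (n(a) = 4 - ((a - 7) + 6)/5 = 4 - ((-7 + a) + 6)/5 = 4 - (-1 + a)/5 = 4 + (1/5 - a/5) = 21/5 - a/5)
n(g)**2 = (21/5 - 1/5*21)**2 = (21/5 - 21/5)**2 = 0**2 = 0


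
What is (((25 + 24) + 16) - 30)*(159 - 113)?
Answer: 1610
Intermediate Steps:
(((25 + 24) + 16) - 30)*(159 - 113) = ((49 + 16) - 30)*46 = (65 - 30)*46 = 35*46 = 1610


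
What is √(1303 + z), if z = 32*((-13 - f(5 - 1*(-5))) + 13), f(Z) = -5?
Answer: √1463 ≈ 38.249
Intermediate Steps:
z = 160 (z = 32*((-13 - 1*(-5)) + 13) = 32*((-13 + 5) + 13) = 32*(-8 + 13) = 32*5 = 160)
√(1303 + z) = √(1303 + 160) = √1463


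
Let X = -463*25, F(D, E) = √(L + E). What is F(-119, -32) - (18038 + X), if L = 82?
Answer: -6463 + 5*√2 ≈ -6455.9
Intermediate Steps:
F(D, E) = √(82 + E)
X = -11575
F(-119, -32) - (18038 + X) = √(82 - 32) - (18038 - 11575) = √50 - 1*6463 = 5*√2 - 6463 = -6463 + 5*√2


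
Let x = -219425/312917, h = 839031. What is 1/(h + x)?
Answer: 312917/262546844002 ≈ 1.1919e-6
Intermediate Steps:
x = -219425/312917 (x = -219425*1/312917 = -219425/312917 ≈ -0.70122)
1/(h + x) = 1/(839031 - 219425/312917) = 1/(262546844002/312917) = 312917/262546844002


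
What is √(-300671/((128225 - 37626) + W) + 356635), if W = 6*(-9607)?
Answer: 36*√298884363483/32957 ≈ 597.18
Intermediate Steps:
W = -57642
√(-300671/((128225 - 37626) + W) + 356635) = √(-300671/((128225 - 37626) - 57642) + 356635) = √(-300671/(90599 - 57642) + 356635) = √(-300671/32957 + 356635) = √(11753319024/32957) = 36*√298884363483/32957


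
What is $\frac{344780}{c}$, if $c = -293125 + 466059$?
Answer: $\frac{172390}{86467} \approx 1.9937$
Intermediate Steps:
$c = 172934$
$\frac{344780}{c} = \frac{344780}{172934} = 344780 \cdot \frac{1}{172934} = \frac{172390}{86467}$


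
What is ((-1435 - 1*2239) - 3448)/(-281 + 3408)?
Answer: -7122/3127 ≈ -2.2776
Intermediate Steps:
((-1435 - 1*2239) - 3448)/(-281 + 3408) = ((-1435 - 2239) - 3448)/3127 = (-3674 - 3448)*(1/3127) = -7122*1/3127 = -7122/3127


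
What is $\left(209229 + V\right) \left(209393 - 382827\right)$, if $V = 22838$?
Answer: $-40248308078$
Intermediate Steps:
$\left(209229 + V\right) \left(209393 - 382827\right) = \left(209229 + 22838\right) \left(209393 - 382827\right) = 232067 \left(-173434\right) = -40248308078$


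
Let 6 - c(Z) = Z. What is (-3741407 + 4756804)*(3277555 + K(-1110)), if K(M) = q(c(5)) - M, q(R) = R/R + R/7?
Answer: 23304034358211/7 ≈ 3.3291e+12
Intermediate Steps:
c(Z) = 6 - Z
q(R) = 1 + R/7 (q(R) = 1 + R*(⅐) = 1 + R/7)
K(M) = 8/7 - M (K(M) = (1 + (6 - 1*5)/7) - M = (1 + (6 - 5)/7) - M = (1 + (⅐)*1) - M = (1 + ⅐) - M = 8/7 - M)
(-3741407 + 4756804)*(3277555 + K(-1110)) = (-3741407 + 4756804)*(3277555 + (8/7 - 1*(-1110))) = 1015397*(3277555 + (8/7 + 1110)) = 1015397*(3277555 + 7778/7) = 1015397*(22950663/7) = 23304034358211/7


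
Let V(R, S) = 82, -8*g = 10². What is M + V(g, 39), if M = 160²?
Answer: 25682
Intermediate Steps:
g = -25/2 (g = -⅛*10² = -⅛*100 = -25/2 ≈ -12.500)
M = 25600
M + V(g, 39) = 25600 + 82 = 25682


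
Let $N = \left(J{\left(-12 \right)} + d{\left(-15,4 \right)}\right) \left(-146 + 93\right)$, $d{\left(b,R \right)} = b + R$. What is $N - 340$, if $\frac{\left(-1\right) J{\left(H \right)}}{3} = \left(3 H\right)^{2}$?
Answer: $206307$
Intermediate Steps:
$J{\left(H \right)} = - 27 H^{2}$ ($J{\left(H \right)} = - 3 \left(3 H\right)^{2} = - 3 \cdot 9 H^{2} = - 27 H^{2}$)
$d{\left(b,R \right)} = R + b$
$N = 206647$ ($N = \left(- 27 \left(-12\right)^{2} + \left(4 - 15\right)\right) \left(-146 + 93\right) = \left(\left(-27\right) 144 - 11\right) \left(-53\right) = \left(-3888 - 11\right) \left(-53\right) = \left(-3899\right) \left(-53\right) = 206647$)
$N - 340 = 206647 - 340 = 206307$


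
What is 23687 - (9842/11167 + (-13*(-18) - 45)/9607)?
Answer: 195467471142/8252413 ≈ 23686.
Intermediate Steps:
23687 - (9842/11167 + (-13*(-18) - 45)/9607) = 23687 - (9842*(1/11167) + (234 - 45)*(1/9607)) = 23687 - (9842/11167 + 189*(1/9607)) = 23687 - (9842/11167 + 189/9607) = 23687 - 1*7435589/8252413 = 23687 - 7435589/8252413 = 195467471142/8252413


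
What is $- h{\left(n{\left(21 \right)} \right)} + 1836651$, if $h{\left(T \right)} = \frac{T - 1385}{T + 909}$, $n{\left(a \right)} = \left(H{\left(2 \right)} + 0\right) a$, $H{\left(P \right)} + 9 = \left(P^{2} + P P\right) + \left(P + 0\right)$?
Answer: $\frac{27549787}{15} \approx 1.8367 \cdot 10^{6}$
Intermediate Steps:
$H{\left(P \right)} = -9 + P + 2 P^{2}$ ($H{\left(P \right)} = -9 + \left(\left(P^{2} + P P\right) + \left(P + 0\right)\right) = -9 + \left(\left(P^{2} + P^{2}\right) + P\right) = -9 + \left(2 P^{2} + P\right) = -9 + \left(P + 2 P^{2}\right) = -9 + P + 2 P^{2}$)
$n{\left(a \right)} = a$ ($n{\left(a \right)} = \left(\left(-9 + 2 + 2 \cdot 2^{2}\right) + 0\right) a = \left(\left(-9 + 2 + 2 \cdot 4\right) + 0\right) a = \left(\left(-9 + 2 + 8\right) + 0\right) a = \left(1 + 0\right) a = 1 a = a$)
$h{\left(T \right)} = \frac{-1385 + T}{909 + T}$
$- h{\left(n{\left(21 \right)} \right)} + 1836651 = - \frac{-1385 + 21}{909 + 21} + 1836651 = - \frac{-1364}{930} + 1836651 = \left(-1\right) \left(- \frac{22}{15}\right) + 1836651 = \frac{22}{15} + 1836651 = \frac{27549787}{15}$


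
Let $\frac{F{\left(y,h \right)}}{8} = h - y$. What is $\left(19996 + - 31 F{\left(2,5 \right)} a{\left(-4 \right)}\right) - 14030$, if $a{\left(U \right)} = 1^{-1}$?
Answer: $5222$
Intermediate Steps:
$F{\left(y,h \right)} = - 8 y + 8 h$ ($F{\left(y,h \right)} = 8 \left(h - y\right) = - 8 y + 8 h$)
$a{\left(U \right)} = 1$
$\left(19996 + - 31 F{\left(2,5 \right)} a{\left(-4 \right)}\right) - 14030 = \left(19996 + - 31 \left(\left(-8\right) 2 + 8 \cdot 5\right) 1\right) - 14030 = \left(19996 + - 31 \left(-16 + 40\right) 1\right) - 14030 = \left(19996 + \left(-31\right) 24 \cdot 1\right) - 14030 = \left(19996 - 744\right) - 14030 = 19252 - 14030 = 5222$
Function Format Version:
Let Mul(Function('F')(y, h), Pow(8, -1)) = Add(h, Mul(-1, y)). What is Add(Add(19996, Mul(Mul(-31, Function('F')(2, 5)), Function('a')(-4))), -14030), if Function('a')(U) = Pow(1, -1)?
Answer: 5222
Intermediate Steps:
Function('F')(y, h) = Add(Mul(-8, y), Mul(8, h)) (Function('F')(y, h) = Mul(8, Add(h, Mul(-1, y))) = Add(Mul(-8, y), Mul(8, h)))
Function('a')(U) = 1
Add(Add(19996, Mul(Mul(-31, Function('F')(2, 5)), Function('a')(-4))), -14030) = Add(Add(19996, Mul(Mul(-31, Add(Mul(-8, 2), Mul(8, 5))), 1)), -14030) = Add(Add(19996, Mul(Mul(-31, Add(-16, 40)), 1)), -14030) = Add(Add(19996, Mul(Mul(-31, 24), 1)), -14030) = Add(Add(19996, Mul(-744, 1)), -14030) = Add(Add(19996, -744), -14030) = Add(19252, -14030) = 5222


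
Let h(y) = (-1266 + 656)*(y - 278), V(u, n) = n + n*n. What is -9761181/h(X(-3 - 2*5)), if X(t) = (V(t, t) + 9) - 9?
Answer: -9761181/74420 ≈ -131.16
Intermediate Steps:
V(u, n) = n + n²
X(t) = t*(1 + t) (X(t) = (t*(1 + t) + 9) - 9 = (9 + t*(1 + t)) - 9 = t*(1 + t))
h(y) = 169580 - 610*y (h(y) = -610*(-278 + y) = 169580 - 610*y)
-9761181/h(X(-3 - 2*5)) = -9761181/(169580 - 610*(-3 - 2*5)*(1 + (-3 - 2*5))) = -9761181/(169580 - 610*(-3 - 10)*(1 + (-3 - 10))) = -9761181/(169580 - (-7930)*(1 - 13)) = -9761181/(169580 - (-7930)*(-12)) = -9761181/(169580 - 610*156) = -9761181/(169580 - 95160) = -9761181/74420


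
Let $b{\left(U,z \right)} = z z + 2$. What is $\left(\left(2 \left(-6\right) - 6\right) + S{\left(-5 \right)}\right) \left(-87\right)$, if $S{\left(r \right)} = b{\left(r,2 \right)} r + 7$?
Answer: $3567$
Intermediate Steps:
$b{\left(U,z \right)} = 2 + z^{2}$ ($b{\left(U,z \right)} = z^{2} + 2 = 2 + z^{2}$)
$S{\left(r \right)} = 7 + 6 r$ ($S{\left(r \right)} = \left(2 + 2^{2}\right) r + 7 = \left(2 + 4\right) r + 7 = 6 r + 7 = 7 + 6 r$)
$\left(\left(2 \left(-6\right) - 6\right) + S{\left(-5 \right)}\right) \left(-87\right) = \left(\left(2 \left(-6\right) - 6\right) + \left(7 + 6 \left(-5\right)\right)\right) \left(-87\right) = \left(\left(-12 - 6\right) + \left(7 - 30\right)\right) \left(-87\right) = \left(-18 - 23\right) \left(-87\right) = \left(-41\right) \left(-87\right) = 3567$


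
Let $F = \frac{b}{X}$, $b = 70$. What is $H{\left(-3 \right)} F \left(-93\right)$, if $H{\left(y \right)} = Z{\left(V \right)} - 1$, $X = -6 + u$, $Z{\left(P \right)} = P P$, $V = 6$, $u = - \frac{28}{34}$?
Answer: $\frac{1936725}{58} \approx 33392.0$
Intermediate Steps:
$u = - \frac{14}{17}$ ($u = \left(-28\right) \frac{1}{34} = - \frac{14}{17} \approx -0.82353$)
$Z{\left(P \right)} = P^{2}$
$X = - \frac{116}{17}$ ($X = -6 - \frac{14}{17} = - \frac{116}{17} \approx -6.8235$)
$H{\left(y \right)} = 35$ ($H{\left(y \right)} = 6^{2} - 1 = 36 - 1 = 35$)
$F = - \frac{595}{58}$ ($F = \frac{70}{- \frac{116}{17}} = 70 \left(- \frac{17}{116}\right) = - \frac{595}{58} \approx -10.259$)
$H{\left(-3 \right)} F \left(-93\right) = 35 \left(- \frac{595}{58}\right) \left(-93\right) = \left(- \frac{20825}{58}\right) \left(-93\right) = \frac{1936725}{58}$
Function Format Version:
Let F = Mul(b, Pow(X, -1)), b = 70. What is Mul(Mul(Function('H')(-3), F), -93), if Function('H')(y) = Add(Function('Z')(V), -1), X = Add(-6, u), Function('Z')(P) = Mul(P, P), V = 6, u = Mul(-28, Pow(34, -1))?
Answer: Rational(1936725, 58) ≈ 33392.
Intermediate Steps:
u = Rational(-14, 17) (u = Mul(-28, Rational(1, 34)) = Rational(-14, 17) ≈ -0.82353)
Function('Z')(P) = Pow(P, 2)
X = Rational(-116, 17) (X = Add(-6, Rational(-14, 17)) = Rational(-116, 17) ≈ -6.8235)
Function('H')(y) = 35 (Function('H')(y) = Add(Pow(6, 2), -1) = Add(36, -1) = 35)
F = Rational(-595, 58) (F = Mul(70, Pow(Rational(-116, 17), -1)) = Mul(70, Rational(-17, 116)) = Rational(-595, 58) ≈ -10.259)
Mul(Mul(Function('H')(-3), F), -93) = Mul(Mul(35, Rational(-595, 58)), -93) = Mul(Rational(-20825, 58), -93) = Rational(1936725, 58)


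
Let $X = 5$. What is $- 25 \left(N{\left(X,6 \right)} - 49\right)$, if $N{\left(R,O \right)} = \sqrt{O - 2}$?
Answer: $1175$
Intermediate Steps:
$N{\left(R,O \right)} = \sqrt{-2 + O}$
$- 25 \left(N{\left(X,6 \right)} - 49\right) = - 25 \left(\sqrt{-2 + 6} - 49\right) = - 25 \left(\sqrt{4} - 49\right) = - 25 \left(2 - 49\right) = \left(-25\right) \left(-47\right) = 1175$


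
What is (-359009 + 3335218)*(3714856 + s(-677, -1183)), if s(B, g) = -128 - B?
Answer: 11057821799645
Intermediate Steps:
(-359009 + 3335218)*(3714856 + s(-677, -1183)) = (-359009 + 3335218)*(3714856 + (-128 - 1*(-677))) = 2976209*(3714856 + (-128 + 677)) = 2976209*(3714856 + 549) = 2976209*3715405 = 11057821799645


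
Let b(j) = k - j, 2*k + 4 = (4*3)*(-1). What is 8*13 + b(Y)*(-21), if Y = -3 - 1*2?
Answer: 167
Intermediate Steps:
Y = -5 (Y = -3 - 2 = -5)
k = -8 (k = -2 + ((4*3)*(-1))/2 = -2 + (12*(-1))/2 = -2 + (1/2)*(-12) = -2 - 6 = -8)
b(j) = -8 - j
8*13 + b(Y)*(-21) = 8*13 + (-8 - 1*(-5))*(-21) = 104 + (-8 + 5)*(-21) = 104 - 3*(-21) = 104 + 63 = 167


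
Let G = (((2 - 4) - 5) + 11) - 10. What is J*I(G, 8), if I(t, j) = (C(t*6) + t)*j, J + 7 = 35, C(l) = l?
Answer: -9408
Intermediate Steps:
J = 28 (J = -7 + 35 = 28)
G = -6 (G = ((-2 - 5) + 11) - 10 = (-7 + 11) - 10 = 4 - 10 = -6)
I(t, j) = 7*j*t (I(t, j) = (t*6 + t)*j = (6*t + t)*j = (7*t)*j = 7*j*t)
J*I(G, 8) = 28*(7*8*(-6)) = 28*(-336) = -9408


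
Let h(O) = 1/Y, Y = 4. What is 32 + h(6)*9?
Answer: 137/4 ≈ 34.250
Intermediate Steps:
h(O) = 1/4
32 + h(6)*9 = 32 + (1/4)*9 = 32 + 9/4 = 137/4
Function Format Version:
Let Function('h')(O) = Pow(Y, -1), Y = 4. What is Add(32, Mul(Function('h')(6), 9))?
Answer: Rational(137, 4) ≈ 34.250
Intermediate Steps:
Function('h')(O) = Rational(1, 4) (Function('h')(O) = Pow(4, -1) = Rational(1, 4))
Add(32, Mul(Function('h')(6), 9)) = Add(32, Mul(Rational(1, 4), 9)) = Add(32, Rational(9, 4)) = Rational(137, 4)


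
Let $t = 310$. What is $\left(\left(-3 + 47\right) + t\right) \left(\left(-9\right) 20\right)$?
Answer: $-63720$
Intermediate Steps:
$\left(\left(-3 + 47\right) + t\right) \left(\left(-9\right) 20\right) = \left(\left(-3 + 47\right) + 310\right) \left(\left(-9\right) 20\right) = \left(44 + 310\right) \left(-180\right) = 354 \left(-180\right) = -63720$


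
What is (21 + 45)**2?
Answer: 4356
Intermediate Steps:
(21 + 45)**2 = 66**2 = 4356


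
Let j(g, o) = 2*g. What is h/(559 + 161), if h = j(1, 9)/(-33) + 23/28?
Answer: 703/665280 ≈ 0.0010567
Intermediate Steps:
h = 703/924 (h = (2*1)/(-33) + 23/28 = 2*(-1/33) + 23*(1/28) = -2/33 + 23/28 = 703/924 ≈ 0.76082)
h/(559 + 161) = 703/(924*(559 + 161)) = (703/924)/720 = (703/924)*(1/720) = 703/665280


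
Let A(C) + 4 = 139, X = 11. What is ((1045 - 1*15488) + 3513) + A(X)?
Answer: -10795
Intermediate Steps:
A(C) = 135 (A(C) = -4 + 139 = 135)
((1045 - 1*15488) + 3513) + A(X) = ((1045 - 1*15488) + 3513) + 135 = ((1045 - 15488) + 3513) + 135 = (-14443 + 3513) + 135 = -10930 + 135 = -10795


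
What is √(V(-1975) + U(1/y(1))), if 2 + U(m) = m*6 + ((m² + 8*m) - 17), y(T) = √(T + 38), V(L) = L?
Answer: √(-3032835 + 546*√39)/39 ≈ 44.629*I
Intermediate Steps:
y(T) = √(38 + T)
U(m) = -19 + m² + 14*m (U(m) = -2 + (m*6 + ((m² + 8*m) - 17)) = -2 + (6*m + (-17 + m² + 8*m)) = -2 + (-17 + m² + 14*m) = -19 + m² + 14*m)
√(V(-1975) + U(1/y(1))) = √(-1975 + (-19 + (1/(√(38 + 1)))² + 14/(√(38 + 1)))) = √(-1975 + (-19 + (1/(√39))² + 14/(√39))) = √(-1975 + (-19 + (√39/39)² + 14*(√39/39))) = √(-1975 + (-19 + 1/39 + 14*√39/39)) = √(-1975 + (-740/39 + 14*√39/39)) = √(-77765/39 + 14*√39/39)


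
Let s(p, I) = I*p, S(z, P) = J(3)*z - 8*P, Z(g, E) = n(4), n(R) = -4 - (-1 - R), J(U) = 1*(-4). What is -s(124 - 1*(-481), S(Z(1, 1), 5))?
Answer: 26620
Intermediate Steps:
J(U) = -4
n(R) = -3 + R (n(R) = -4 + (1 + R) = -3 + R)
Z(g, E) = 1 (Z(g, E) = -3 + 4 = 1)
S(z, P) = -8*P - 4*z (S(z, P) = -4*z - 8*P = -8*P - 4*z)
-s(124 - 1*(-481), S(Z(1, 1), 5)) = -(-8*5 - 4*1)*(124 - 1*(-481)) = -(-40 - 4)*(124 + 481) = -(-44)*605 = -1*(-26620) = 26620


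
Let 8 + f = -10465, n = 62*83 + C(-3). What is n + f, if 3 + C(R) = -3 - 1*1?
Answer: -5334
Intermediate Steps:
C(R) = -7 (C(R) = -3 + (-3 - 1*1) = -3 + (-3 - 1) = -3 - 4 = -7)
n = 5139 (n = 62*83 - 7 = 5146 - 7 = 5139)
f = -10473 (f = -8 - 10465 = -10473)
n + f = 5139 - 10473 = -5334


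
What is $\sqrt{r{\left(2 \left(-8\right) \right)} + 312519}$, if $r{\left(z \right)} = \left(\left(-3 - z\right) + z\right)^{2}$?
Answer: $4 \sqrt{19533} \approx 559.04$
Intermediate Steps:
$r{\left(z \right)} = 9$ ($r{\left(z \right)} = \left(-3\right)^{2} = 9$)
$\sqrt{r{\left(2 \left(-8\right) \right)} + 312519} = \sqrt{9 + 312519} = \sqrt{312528} = 4 \sqrt{19533}$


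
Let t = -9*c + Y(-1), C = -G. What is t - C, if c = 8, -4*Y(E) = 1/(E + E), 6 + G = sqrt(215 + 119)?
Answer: -623/8 + sqrt(334) ≈ -59.599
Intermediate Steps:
G = -6 + sqrt(334) (G = -6 + sqrt(215 + 119) = -6 + sqrt(334) ≈ 12.276)
Y(E) = -1/(8*E) (Y(E) = -1/(4*(E + E)) = -1/(2*E)/4 = -1/(8*E))
C = 6 - sqrt(334) (C = -(-6 + sqrt(334)) = 6 - sqrt(334) ≈ -12.276)
t = -575/8 (t = -9*8 - 1/8/(-1) = -72 - 1/8*(-1) = -72 + 1/8 = -575/8 ≈ -71.875)
t - C = -575/8 - (6 - sqrt(334)) = -575/8 + (-6 + sqrt(334)) = -623/8 + sqrt(334)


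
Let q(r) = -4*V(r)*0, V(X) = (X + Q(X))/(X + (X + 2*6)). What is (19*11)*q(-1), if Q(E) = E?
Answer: 0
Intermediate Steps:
V(X) = 2*X/(12 + 2*X) (V(X) = (X + X)/(X + (X + 2*6)) = (2*X)/(X + (X + 12)) = (2*X)/(X + (12 + X)) = (2*X)/(12 + 2*X) = 2*X/(12 + 2*X))
q(r) = 0 (q(r) = -4*r/(6 + r)*0 = 0)
(19*11)*q(-1) = (19*11)*0 = 209*0 = 0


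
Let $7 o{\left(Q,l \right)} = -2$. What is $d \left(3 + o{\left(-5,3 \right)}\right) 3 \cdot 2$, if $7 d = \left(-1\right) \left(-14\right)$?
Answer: $\frac{228}{7} \approx 32.571$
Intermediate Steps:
$d = 2$ ($d = \frac{\left(-1\right) \left(-14\right)}{7} = \frac{1}{7} \cdot 14 = 2$)
$o{\left(Q,l \right)} = - \frac{2}{7}$ ($o{\left(Q,l \right)} = \frac{1}{7} \left(-2\right) = - \frac{2}{7}$)
$d \left(3 + o{\left(-5,3 \right)}\right) 3 \cdot 2 = 2 \left(3 - \frac{2}{7}\right) 3 \cdot 2 = 2 \cdot \frac{19}{7} \cdot 3 \cdot 2 = 2 \cdot \frac{57}{7} \cdot 2 = \frac{114}{7} \cdot 2 = \frac{228}{7}$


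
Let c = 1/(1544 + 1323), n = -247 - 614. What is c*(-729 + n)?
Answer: -1590/2867 ≈ -0.55459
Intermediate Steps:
n = -861
c = 1/2867 ≈ 0.00034880
c*(-729 + n) = (-729 - 861)/2867 = (1/2867)*(-1590) = -1590/2867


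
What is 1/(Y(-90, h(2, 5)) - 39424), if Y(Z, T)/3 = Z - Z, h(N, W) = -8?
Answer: -1/39424 ≈ -2.5365e-5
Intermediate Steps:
Y(Z, T) = 0 (Y(Z, T) = 3*(Z - Z) = 3*0 = 0)
1/(Y(-90, h(2, 5)) - 39424) = 1/(0 - 39424) = 1/(-39424) = -1/39424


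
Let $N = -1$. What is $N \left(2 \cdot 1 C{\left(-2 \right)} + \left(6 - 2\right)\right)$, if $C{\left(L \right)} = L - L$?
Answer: $-4$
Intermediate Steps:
$C{\left(L \right)} = 0$
$N \left(2 \cdot 1 C{\left(-2 \right)} + \left(6 - 2\right)\right) = - (2 \cdot 1 \cdot 0 + \left(6 - 2\right)) = - (2 \cdot 0 + \left(6 - 2\right)) = - (0 + 4) = \left(-1\right) 4 = -4$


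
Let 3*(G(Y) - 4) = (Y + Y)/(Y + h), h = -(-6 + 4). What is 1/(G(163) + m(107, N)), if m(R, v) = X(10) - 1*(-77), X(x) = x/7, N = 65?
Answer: 3465/287897 ≈ 0.012036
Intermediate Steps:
X(x) = x/7 (X(x) = x*(1/7) = x/7)
h = 2 (h = -1*(-2) = 2)
m(R, v) = 549/7 (m(R, v) = (1/7)*10 - 1*(-77) = 10/7 + 77 = 549/7)
G(Y) = 4 + 2*Y/(3*(2 + Y)) (G(Y) = 4 + ((Y + Y)/(Y + 2))/3 = 4 + ((2*Y)/(2 + Y))/3 = 4 + (2*Y/(2 + Y))/3 = 4 + 2*Y/(3*(2 + Y)))
1/(G(163) + m(107, N)) = 1/(2*(12 + 7*163)/(3*(2 + 163)) + 549/7) = 1/((2/3)*(12 + 1141)/165 + 549/7) = 1/((2/3)*(1/165)*1153 + 549/7) = 1/(2306/495 + 549/7) = 1/(287897/3465) = 3465/287897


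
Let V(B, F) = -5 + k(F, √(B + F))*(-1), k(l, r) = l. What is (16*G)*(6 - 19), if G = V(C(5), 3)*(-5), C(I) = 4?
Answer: -8320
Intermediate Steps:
V(B, F) = -5 - F (V(B, F) = -5 + F*(-1) = -5 - F)
G = 40 (G = (-5 - 1*3)*(-5) = (-5 - 3)*(-5) = -8*(-5) = 40)
(16*G)*(6 - 19) = (16*40)*(6 - 19) = 640*(-13) = -8320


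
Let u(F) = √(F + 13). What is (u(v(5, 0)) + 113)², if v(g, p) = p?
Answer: (113 + √13)² ≈ 13597.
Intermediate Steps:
u(F) = √(13 + F)
(u(v(5, 0)) + 113)² = (√(13 + 0) + 113)² = (√13 + 113)² = (113 + √13)²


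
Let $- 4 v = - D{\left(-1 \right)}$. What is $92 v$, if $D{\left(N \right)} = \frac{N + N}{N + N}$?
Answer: $23$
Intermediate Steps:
$D{\left(N \right)} = 1$ ($D{\left(N \right)} = \frac{2 N}{2 N} = 2 N \frac{1}{2 N} = 1$)
$v = \frac{1}{4}$ ($v = - \frac{\left(-1\right) 1}{4} = \left(- \frac{1}{4}\right) \left(-1\right) = \frac{1}{4} \approx 0.25$)
$92 v = 92 \cdot \frac{1}{4} = 23$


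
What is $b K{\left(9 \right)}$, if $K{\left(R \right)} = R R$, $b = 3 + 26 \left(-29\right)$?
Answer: $-60831$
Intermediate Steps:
$b = -751$ ($b = 3 - 754 = -751$)
$K{\left(R \right)} = R^{2}$
$b K{\left(9 \right)} = - 751 \cdot 9^{2} = \left(-751\right) 81 = -60831$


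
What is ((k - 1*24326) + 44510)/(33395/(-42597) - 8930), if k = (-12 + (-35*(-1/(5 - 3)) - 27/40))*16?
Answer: -4315331682/1902123025 ≈ -2.2687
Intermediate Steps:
k = 386/5 (k = (-12 + (-35/((-1*2)) - 27*1/40))*16 = (-12 + (-35/(-2) - 27/40))*16 = (-12 + (-35*(-½) - 27/40))*16 = (-12 + (35/2 - 27/40))*16 = (-12 + 673/40)*16 = (193/40)*16 = 386/5 ≈ 77.200)
((k - 1*24326) + 44510)/(33395/(-42597) - 8930) = ((386/5 - 1*24326) + 44510)/(33395/(-42597) - 8930) = ((386/5 - 24326) + 44510)/(33395*(-1/42597) - 8930) = (-121244/5 + 44510)/(-33395/42597 - 8930) = 101306/(5*(-380424605/42597)) = (101306/5)*(-42597/380424605) = -4315331682/1902123025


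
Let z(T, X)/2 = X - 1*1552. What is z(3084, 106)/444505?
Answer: -2892/444505 ≈ -0.0065061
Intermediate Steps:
z(T, X) = -3104 + 2*X (z(T, X) = 2*(X - 1*1552) = 2*(X - 1552) = 2*(-1552 + X) = -3104 + 2*X)
z(3084, 106)/444505 = (-3104 + 2*106)/444505 = (-3104 + 212)*(1/444505) = -2892*1/444505 = -2892/444505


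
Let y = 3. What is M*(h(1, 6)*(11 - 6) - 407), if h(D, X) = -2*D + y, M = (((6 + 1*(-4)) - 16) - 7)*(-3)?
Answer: -25326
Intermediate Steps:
M = 63 (M = (((6 - 4) - 16) - 7)*(-3) = ((2 - 16) - 7)*(-3) = (-14 - 7)*(-3) = -21*(-3) = 63)
h(D, X) = 3 - 2*D (h(D, X) = -2*D + 3 = 3 - 2*D)
M*(h(1, 6)*(11 - 6) - 407) = 63*((3 - 2*1)*(11 - 6) - 407) = 63*((3 - 2)*5 - 407) = 63*(1*5 - 407) = 63*(5 - 407) = 63*(-402) = -25326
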